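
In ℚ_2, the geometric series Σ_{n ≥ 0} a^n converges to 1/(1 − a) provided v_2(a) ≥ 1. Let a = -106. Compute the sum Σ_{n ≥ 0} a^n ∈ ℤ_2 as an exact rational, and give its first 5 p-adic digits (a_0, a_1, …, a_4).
Σ a^n = 1/(1 − a) = 1/107;  first 5 digits = (1, 1, 0, 0, 0)

v_2(a) = 1 ≥ 1, so the series converges in ℤ_2 to 1/(1 − a) = 1/(1 − (-106)) = 1/107. Expand this rational in ℤ_2: compute digits iteratively via d_i = x_i mod 2, x_{i+1} = (x_i − d_i)/2. The first 5 digits are (1, 1, 0, 0, 0).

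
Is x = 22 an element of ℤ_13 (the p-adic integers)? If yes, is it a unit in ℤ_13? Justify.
x ∈ ℤ_13^× (unit); v_13(x) = 0

ℤ_13 = {x ∈ ℚ_13 : v_13(x) ≥ 0} and ℤ_13^× = {x ∈ ℤ_13 : v_13(x) = 0}. Here v_13(22) = v_13(num) − v_13(den) = 0; compare against these criteria.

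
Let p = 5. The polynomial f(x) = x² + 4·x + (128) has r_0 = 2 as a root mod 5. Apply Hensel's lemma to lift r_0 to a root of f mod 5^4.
r_3 = 372 (mod 625)

Hensel: r_{i+1} = r_i − f(r_i)·(f′(r_i))^{-1} mod 5^{i+2}, f′(x) = 2x + 4. Iterate:
  r_0 = 2 (mod 5)
  r_1 = 22 (mod 25)
  r_2 = 122 (mod 125)
  r_3 = 372 (mod 625)
Final: r = 372 satisfies f(r) ≡ 0 mod 5^4.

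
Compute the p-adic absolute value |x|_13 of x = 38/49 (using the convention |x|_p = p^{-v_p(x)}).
|38/49|_13 = 1

Step 1 — compute v_13(x) by factoring powers of 13 out of the numerator and denominator: v_13(38/49) = 0. Step 2 — apply |x|_p = p^{-v_p(x)} = 13^{0} = 1.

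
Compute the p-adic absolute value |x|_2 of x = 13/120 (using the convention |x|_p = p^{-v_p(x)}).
|13/120|_2 = 8

Step 1 — compute v_2(x) by factoring powers of 2 out of the numerator and denominator: v_2(13/120) = -3. Step 2 — apply |x|_p = p^{-v_p(x)} = 2^{3} = 8.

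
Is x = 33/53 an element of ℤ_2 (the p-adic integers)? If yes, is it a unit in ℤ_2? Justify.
x ∈ ℤ_2^× (unit); v_2(x) = 0

ℤ_2 = {x ∈ ℚ_2 : v_2(x) ≥ 0} and ℤ_2^× = {x ∈ ℤ_2 : v_2(x) = 0}. Here v_2(33/53) = v_2(num) − v_2(den) = 0; compare against these criteria.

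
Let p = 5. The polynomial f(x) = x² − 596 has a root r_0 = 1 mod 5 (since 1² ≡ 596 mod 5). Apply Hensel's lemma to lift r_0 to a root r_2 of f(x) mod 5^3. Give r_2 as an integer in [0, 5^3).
r_2 = 61 (mod 125)

Hensel's recurrence: r_{i+1} = r_i − f(r_i)·(f′(r_i))^{-1} mod 5^{i+2}, with f′(x) = 2x. Iterate:
  r_0 = 1 (mod 5)
  r_1 = 11 (mod 25)
  r_2 = 61 (mod 125)
Final: r_2 = 61, and one checks f(r_2) ≡ 0 mod 5^3.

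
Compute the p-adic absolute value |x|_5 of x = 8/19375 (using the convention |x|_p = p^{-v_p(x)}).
|8/19375|_5 = 625

Step 1 — compute v_5(x) by factoring powers of 5 out of the numerator and denominator: v_5(8/19375) = -4. Step 2 — apply |x|_p = p^{-v_p(x)} = 5^{4} = 625.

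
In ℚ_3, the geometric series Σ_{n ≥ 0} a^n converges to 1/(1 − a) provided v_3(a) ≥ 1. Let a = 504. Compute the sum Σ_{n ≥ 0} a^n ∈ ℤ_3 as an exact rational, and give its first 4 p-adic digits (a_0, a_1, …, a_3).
Σ a^n = 1/(1 − a) = -1/503;  first 4 digits = (1, 0, 2, 0)

v_3(a) = 2 ≥ 1, so the series converges in ℤ_3 to 1/(1 − a) = 1/(1 − 504) = -1/503. Expand this rational in ℤ_3: compute digits iteratively via d_i = x_i mod 3, x_{i+1} = (x_i − d_i)/3. The first 4 digits are (1, 0, 2, 0).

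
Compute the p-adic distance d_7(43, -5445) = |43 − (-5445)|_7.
d_7(43, -5445) = 1/343

Step 1 — x − y = 43 − (-5445) = 5488. Step 2 — v_7(5488) = 3 (factor: 5488 = (7^3 · 16); the sign does not affect v_p). Step 3 — |x − y|_7 = 7^{-3} = 1/343.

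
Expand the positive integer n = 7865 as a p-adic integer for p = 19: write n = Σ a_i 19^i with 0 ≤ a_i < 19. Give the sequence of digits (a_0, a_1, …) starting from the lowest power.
(a_0, a_1, …) = (18, 14, 2, 1)

Repeated division by 19 gives the digits low-to-high: 7865 = 18 + 14·19^1 + 2·19^2 + 1·19^3. Digit sequence: (18, 14, 2, 1).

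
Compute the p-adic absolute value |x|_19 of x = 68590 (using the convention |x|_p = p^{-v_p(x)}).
|68590|_19 = 1/6859

Step 1 — compute v_19(x) by factoring powers of 19 out of the numerator and denominator: v_19(68590) = 3. Step 2 — apply |x|_p = p^{-v_p(x)} = 19^{-3} = 1/6859.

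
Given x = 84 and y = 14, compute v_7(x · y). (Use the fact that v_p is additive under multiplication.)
v_7(1176) = 2

v_p(x) = 1 (factor: 84 = 7^1 · 12); v_p(y) = 1 (factor: 14 = 7^1 · 2). Additivity: v_p(xy) = v_p(x) + v_p(y) = 1 + 1 = 2. (Direct check: xy = 1176 = 7^2 · (24).)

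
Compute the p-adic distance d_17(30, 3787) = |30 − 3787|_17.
d_17(30, 3787) = 1/289

Step 1 — x − y = 30 − 3787 = -3757. Step 2 — v_17(-3757) = 2 (factor: -3757 = −(17^2 · 13); the sign does not affect v_p). Step 3 — |x − y|_17 = 17^{-2} = 1/289.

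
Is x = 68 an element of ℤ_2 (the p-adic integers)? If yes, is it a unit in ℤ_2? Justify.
x ∈ ℤ_2 but not a unit; v_2(x) = 2 > 0

ℤ_2 = {x ∈ ℚ_2 : v_2(x) ≥ 0} and ℤ_2^× = {x ∈ ℤ_2 : v_2(x) = 0}. Here v_2(68) = v_2(num) − v_2(den) = 2; compare against these criteria.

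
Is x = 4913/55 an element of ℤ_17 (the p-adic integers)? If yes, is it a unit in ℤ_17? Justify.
x ∈ ℤ_17 but not a unit; v_17(x) = 3 > 0

ℤ_17 = {x ∈ ℚ_17 : v_17(x) ≥ 0} and ℤ_17^× = {x ∈ ℤ_17 : v_17(x) = 0}. Here v_17(4913/55) = v_17(num) − v_17(den) = 3; compare against these criteria.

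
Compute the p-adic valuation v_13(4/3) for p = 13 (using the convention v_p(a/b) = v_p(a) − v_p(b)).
v_13(4/3) = 0

Factor powers of 13 from the numerator and denominator of the reduced fraction: 4 = 13^0 · 4 and 3 = 13^0 · 3. Apply v_p(a/b) = v_p(a) − v_p(b): v_13(4/3) = 0 − 0 = 0.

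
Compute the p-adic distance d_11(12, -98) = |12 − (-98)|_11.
d_11(12, -98) = 1/11

Step 1 — x − y = 12 − (-98) = 110. Step 2 — v_11(110) = 1 (factor: 110 = (11^1 · 10); the sign does not affect v_p). Step 3 — |x − y|_11 = 11^{-1} = 1/11.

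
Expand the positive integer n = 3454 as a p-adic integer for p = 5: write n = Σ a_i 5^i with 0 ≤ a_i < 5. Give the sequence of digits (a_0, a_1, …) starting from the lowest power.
(a_0, a_1, …) = (4, 0, 3, 2, 0, 1)

Repeated division by 5 gives the digits low-to-high: 3454 = 4 + 3·5^2 + 2·5^3 + 1·5^5. Digit sequence: (4, 0, 3, 2, 0, 1).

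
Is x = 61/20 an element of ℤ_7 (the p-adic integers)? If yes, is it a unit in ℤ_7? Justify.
x ∈ ℤ_7^× (unit); v_7(x) = 0

ℤ_7 = {x ∈ ℚ_7 : v_7(x) ≥ 0} and ℤ_7^× = {x ∈ ℤ_7 : v_7(x) = 0}. Here v_7(61/20) = v_7(num) − v_7(den) = 0; compare against these criteria.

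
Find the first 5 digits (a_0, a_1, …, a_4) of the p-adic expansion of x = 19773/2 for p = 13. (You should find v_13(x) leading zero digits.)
(a_0, …, a_4) = (0, 0, 0, 11, 6)

v_13(19773/2) = 3, so a_0 = ... = a_2 = 0. Factor out: x = 13^3 · u with u = 9/2 a unit in ℤ_13. Expand u iteratively via a_{v+i} = u_i mod 13, u_{i+1} = (u_i − a_{v+i})/13:
  u_0 = 9/2;  a_3 = 11;  u_1 = (u_0 − 11)/13 = -1/2
  u_1 = -1/2;  a_4 = 6;  u_2 = (u_1 − 6)/13 = -1/2
Digits: (0, 0, 0, 11, 6).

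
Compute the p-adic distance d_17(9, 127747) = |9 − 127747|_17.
d_17(9, 127747) = 1/4913

Step 1 — x − y = 9 − 127747 = -127738. Step 2 — v_17(-127738) = 3 (factor: -127738 = −(17^3 · 26); the sign does not affect v_p). Step 3 — |x − y|_17 = 17^{-3} = 1/4913.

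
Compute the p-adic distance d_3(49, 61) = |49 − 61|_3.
d_3(49, 61) = 1/3

Step 1 — x − y = 49 − 61 = -12. Step 2 — v_3(-12) = 1 (factor: -12 = −(3^1 · 4); the sign does not affect v_p). Step 3 — |x − y|_3 = 3^{-1} = 1/3.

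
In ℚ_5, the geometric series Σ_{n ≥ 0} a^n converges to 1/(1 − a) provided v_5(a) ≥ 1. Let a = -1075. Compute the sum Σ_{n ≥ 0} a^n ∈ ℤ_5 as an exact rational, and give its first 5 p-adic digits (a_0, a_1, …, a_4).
Σ a^n = 1/(1 − a) = 1/1076;  first 5 digits = (1, 0, 2, 1, 2)

v_5(a) = 2 ≥ 1, so the series converges in ℤ_5 to 1/(1 − a) = 1/(1 − (-1075)) = 1/1076. Expand this rational in ℤ_5: compute digits iteratively via d_i = x_i mod 5, x_{i+1} = (x_i − d_i)/5. The first 5 digits are (1, 0, 2, 1, 2).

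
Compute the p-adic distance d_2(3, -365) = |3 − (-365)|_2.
d_2(3, -365) = 1/16

Step 1 — x − y = 3 − (-365) = 368. Step 2 — v_2(368) = 4 (factor: 368 = (2^4 · 23); the sign does not affect v_p). Step 3 — |x − y|_2 = 2^{-4} = 1/16.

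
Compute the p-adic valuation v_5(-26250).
v_5(-26250) = 4

v_5(n) is the largest exponent k such that 5^k divides n. Factor out: -26250 = -5^4 · 42. (Sign doesn't affect v_p.) So v_5(-26250) = 4.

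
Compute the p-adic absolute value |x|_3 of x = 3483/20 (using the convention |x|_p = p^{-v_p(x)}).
|3483/20|_3 = 1/81

Step 1 — compute v_3(x) by factoring powers of 3 out of the numerator and denominator: v_3(3483/20) = 4. Step 2 — apply |x|_p = p^{-v_p(x)} = 3^{-4} = 1/81.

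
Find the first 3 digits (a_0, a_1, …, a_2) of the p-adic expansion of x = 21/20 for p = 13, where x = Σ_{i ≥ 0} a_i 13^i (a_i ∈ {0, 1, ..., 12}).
(a_0, …, a_2) = (3, 7, 4)

v_13(21/20) = 0 (numerator and denominator both coprime to 13), so x ∈ ℤ_13^×. Compute digits iteratively via a_i = x_i mod 13, x_{i+1} = (x_i − a_i)/13, with x_0 = x:
  x_0 = 21/20;  a_0 = 3;  x_1 = (x_0 − 3)/13 = -3/20
  x_1 = -3/20;  a_1 = 7;  x_2 = (x_1 − 7)/13 = -11/20
  x_2 = -11/20;  a_2 = 4;  x_3 = (x_2 − 4)/13 = -7/20
Digits: (3, 7, 4).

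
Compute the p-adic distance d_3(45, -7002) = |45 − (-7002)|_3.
d_3(45, -7002) = 1/243

Step 1 — x − y = 45 − (-7002) = 7047. Step 2 — v_3(7047) = 5 (factor: 7047 = (3^5 · 29); the sign does not affect v_p). Step 3 — |x − y|_3 = 3^{-5} = 1/243.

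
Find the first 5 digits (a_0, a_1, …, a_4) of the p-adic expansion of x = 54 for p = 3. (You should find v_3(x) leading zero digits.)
(a_0, …, a_4) = (0, 0, 0, 2, 0)

v_3(54) = 3, so a_0 = ... = a_2 = 0. Factor out: x = 3^3 · u with u = 2 a unit in ℤ_3. Expand u iteratively via a_{v+i} = u_i mod 3, u_{i+1} = (u_i − a_{v+i})/3:
  u_0 = 2;  a_3 = 2;  u_1 = (u_0 − 2)/3 = 0
  u_1 = 0;  a_4 = 0;  u_2 = (u_1 − 0)/3 = 0
Digits: (0, 0, 0, 2, 0).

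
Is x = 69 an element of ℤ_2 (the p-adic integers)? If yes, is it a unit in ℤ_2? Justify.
x ∈ ℤ_2^× (unit); v_2(x) = 0

ℤ_2 = {x ∈ ℚ_2 : v_2(x) ≥ 0} and ℤ_2^× = {x ∈ ℤ_2 : v_2(x) = 0}. Here v_2(69) = v_2(num) − v_2(den) = 0; compare against these criteria.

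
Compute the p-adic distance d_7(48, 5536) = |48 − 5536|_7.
d_7(48, 5536) = 1/343

Step 1 — x − y = 48 − 5536 = -5488. Step 2 — v_7(-5488) = 3 (factor: -5488 = −(7^3 · 16); the sign does not affect v_p). Step 3 — |x − y|_7 = 7^{-3} = 1/343.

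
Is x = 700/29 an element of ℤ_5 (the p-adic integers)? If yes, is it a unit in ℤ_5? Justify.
x ∈ ℤ_5 but not a unit; v_5(x) = 2 > 0

ℤ_5 = {x ∈ ℚ_5 : v_5(x) ≥ 0} and ℤ_5^× = {x ∈ ℤ_5 : v_5(x) = 0}. Here v_5(700/29) = v_5(num) − v_5(den) = 2; compare against these criteria.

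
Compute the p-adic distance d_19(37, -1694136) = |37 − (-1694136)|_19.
d_19(37, -1694136) = 1/130321

Step 1 — x − y = 37 − (-1694136) = 1694173. Step 2 — v_19(1694173) = 4 (factor: 1694173 = (19^4 · 13); the sign does not affect v_p). Step 3 — |x − y|_19 = 19^{-4} = 1/130321.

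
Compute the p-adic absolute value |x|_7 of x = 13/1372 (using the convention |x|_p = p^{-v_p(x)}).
|13/1372|_7 = 343

Step 1 — compute v_7(x) by factoring powers of 7 out of the numerator and denominator: v_7(13/1372) = -3. Step 2 — apply |x|_p = p^{-v_p(x)} = 7^{3} = 343.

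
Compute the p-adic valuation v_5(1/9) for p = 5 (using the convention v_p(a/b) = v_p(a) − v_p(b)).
v_5(1/9) = 0

Factor powers of 5 from the numerator and denominator of the reduced fraction: 1 = 5^0 · 1 and 9 = 5^0 · 9. Apply v_p(a/b) = v_p(a) − v_p(b): v_5(1/9) = 0 − 0 = 0.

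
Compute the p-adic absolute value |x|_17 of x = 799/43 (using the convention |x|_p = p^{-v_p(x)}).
|799/43|_17 = 1/17

Step 1 — compute v_17(x) by factoring powers of 17 out of the numerator and denominator: v_17(799/43) = 1. Step 2 — apply |x|_p = p^{-v_p(x)} = 17^{-1} = 1/17.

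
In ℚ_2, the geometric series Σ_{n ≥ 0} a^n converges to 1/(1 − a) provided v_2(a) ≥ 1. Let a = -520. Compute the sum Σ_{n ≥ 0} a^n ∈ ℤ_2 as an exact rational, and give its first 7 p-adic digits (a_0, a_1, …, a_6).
Σ a^n = 1/(1 − a) = 1/521;  first 7 digits = (1, 0, 0, 1, 1, 1, 0)

v_2(a) = 3 ≥ 1, so the series converges in ℤ_2 to 1/(1 − a) = 1/(1 − (-520)) = 1/521. Expand this rational in ℤ_2: compute digits iteratively via d_i = x_i mod 2, x_{i+1} = (x_i − d_i)/2. The first 7 digits are (1, 0, 0, 1, 1, 1, 0).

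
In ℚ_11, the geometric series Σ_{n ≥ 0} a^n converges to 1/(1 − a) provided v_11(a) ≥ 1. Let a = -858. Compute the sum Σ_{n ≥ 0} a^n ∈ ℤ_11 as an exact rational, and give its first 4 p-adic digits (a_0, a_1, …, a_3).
Σ a^n = 1/(1 − a) = 1/859;  first 4 digits = (1, 10, 4, 1)

v_11(a) = 1 ≥ 1, so the series converges in ℤ_11 to 1/(1 − a) = 1/(1 − (-858)) = 1/859. Expand this rational in ℤ_11: compute digits iteratively via d_i = x_i mod 11, x_{i+1} = (x_i − d_i)/11. The first 4 digits are (1, 10, 4, 1).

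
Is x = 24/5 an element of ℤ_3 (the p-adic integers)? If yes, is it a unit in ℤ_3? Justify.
x ∈ ℤ_3 but not a unit; v_3(x) = 1 > 0

ℤ_3 = {x ∈ ℚ_3 : v_3(x) ≥ 0} and ℤ_3^× = {x ∈ ℤ_3 : v_3(x) = 0}. Here v_3(24/5) = v_3(num) − v_3(den) = 1; compare against these criteria.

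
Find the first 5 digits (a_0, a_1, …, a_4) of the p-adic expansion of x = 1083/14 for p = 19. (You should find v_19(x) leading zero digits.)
(a_0, …, a_4) = (0, 0, 7, 1, 4)

v_19(1083/14) = 2, so a_0 = ... = a_1 = 0. Factor out: x = 19^2 · u with u = 3/14 a unit in ℤ_19. Expand u iteratively via a_{v+i} = u_i mod 19, u_{i+1} = (u_i − a_{v+i})/19:
  u_0 = 3/14;  a_2 = 7;  u_1 = (u_0 − 7)/19 = -5/14
  u_1 = -5/14;  a_3 = 1;  u_2 = (u_1 − 1)/19 = -1/14
  u_2 = -1/14;  a_4 = 4;  u_3 = (u_2 − 4)/19 = -3/14
Digits: (0, 0, 7, 1, 4).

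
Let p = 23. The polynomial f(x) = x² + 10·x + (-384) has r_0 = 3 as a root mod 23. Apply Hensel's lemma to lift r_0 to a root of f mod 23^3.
r_2 = 8191 (mod 12167)

Hensel: r_{i+1} = r_i − f(r_i)·(f′(r_i))^{-1} mod 23^{i+2}, f′(x) = 2x + 10. Iterate:
  r_0 = 3 (mod 23)
  r_1 = 256 (mod 529)
  r_2 = 8191 (mod 12167)
Final: r = 8191 satisfies f(r) ≡ 0 mod 23^3.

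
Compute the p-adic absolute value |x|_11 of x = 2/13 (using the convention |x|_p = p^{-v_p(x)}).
|2/13|_11 = 1

Step 1 — compute v_11(x) by factoring powers of 11 out of the numerator and denominator: v_11(2/13) = 0. Step 2 — apply |x|_p = p^{-v_p(x)} = 11^{0} = 1.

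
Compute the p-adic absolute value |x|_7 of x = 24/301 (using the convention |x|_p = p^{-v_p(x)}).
|24/301|_7 = 7

Step 1 — compute v_7(x) by factoring powers of 7 out of the numerator and denominator: v_7(24/301) = -1. Step 2 — apply |x|_p = p^{-v_p(x)} = 7^{1} = 7.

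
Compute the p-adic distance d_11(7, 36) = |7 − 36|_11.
d_11(7, 36) = 1

Step 1 — x − y = 7 − 36 = -29. Step 2 — v_11(-29) = 0 (factor: -29 = −(11^0 · 29); the sign does not affect v_p). Step 3 — |x − y|_11 = 11^{0} = 1.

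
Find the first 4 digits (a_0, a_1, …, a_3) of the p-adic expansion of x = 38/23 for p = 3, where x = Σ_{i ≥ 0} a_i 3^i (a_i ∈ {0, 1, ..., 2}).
(a_0, …, a_3) = (1, 1, 0, 2)

v_3(38/23) = 0 (numerator and denominator both coprime to 3), so x ∈ ℤ_3^×. Compute digits iteratively via a_i = x_i mod 3, x_{i+1} = (x_i − a_i)/3, with x_0 = x:
  x_0 = 38/23;  a_0 = 1;  x_1 = (x_0 − 1)/3 = 5/23
  x_1 = 5/23;  a_1 = 1;  x_2 = (x_1 − 1)/3 = -6/23
  x_2 = -6/23;  a_2 = 0;  x_3 = (x_2 − 0)/3 = -2/23
  x_3 = -2/23;  a_3 = 2;  x_4 = (x_3 − 2)/3 = -16/23
Digits: (1, 1, 0, 2).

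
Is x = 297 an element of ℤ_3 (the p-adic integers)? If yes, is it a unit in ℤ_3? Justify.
x ∈ ℤ_3 but not a unit; v_3(x) = 3 > 0

ℤ_3 = {x ∈ ℚ_3 : v_3(x) ≥ 0} and ℤ_3^× = {x ∈ ℤ_3 : v_3(x) = 0}. Here v_3(297) = v_3(num) − v_3(den) = 3; compare against these criteria.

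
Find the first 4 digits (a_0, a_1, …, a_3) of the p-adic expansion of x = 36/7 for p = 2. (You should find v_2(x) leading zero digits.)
(a_0, …, a_3) = (0, 0, 1, 1)

v_2(36/7) = 2, so a_0 = ... = a_1 = 0. Factor out: x = 2^2 · u with u = 9/7 a unit in ℤ_2. Expand u iteratively via a_{v+i} = u_i mod 2, u_{i+1} = (u_i − a_{v+i})/2:
  u_0 = 9/7;  a_2 = 1;  u_1 = (u_0 − 1)/2 = 1/7
  u_1 = 1/7;  a_3 = 1;  u_2 = (u_1 − 1)/2 = -3/7
Digits: (0, 0, 1, 1).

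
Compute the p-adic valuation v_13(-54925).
v_13(-54925) = 3

v_13(n) is the largest exponent k such that 13^k divides n. Factor out: -54925 = -13^3 · 25. (Sign doesn't affect v_p.) So v_13(-54925) = 3.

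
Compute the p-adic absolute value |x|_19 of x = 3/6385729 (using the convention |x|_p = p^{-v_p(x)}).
|3/6385729|_19 = 130321

Step 1 — compute v_19(x) by factoring powers of 19 out of the numerator and denominator: v_19(3/6385729) = -4. Step 2 — apply |x|_p = p^{-v_p(x)} = 19^{4} = 130321.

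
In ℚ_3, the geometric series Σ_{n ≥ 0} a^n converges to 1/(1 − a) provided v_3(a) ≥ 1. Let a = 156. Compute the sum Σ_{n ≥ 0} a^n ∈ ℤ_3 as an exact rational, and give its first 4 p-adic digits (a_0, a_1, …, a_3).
Σ a^n = 1/(1 − a) = -1/155;  first 4 digits = (1, 1, 0, 2)

v_3(a) = 1 ≥ 1, so the series converges in ℤ_3 to 1/(1 − a) = 1/(1 − 156) = -1/155. Expand this rational in ℤ_3: compute digits iteratively via d_i = x_i mod 3, x_{i+1} = (x_i − d_i)/3. The first 4 digits are (1, 1, 0, 2).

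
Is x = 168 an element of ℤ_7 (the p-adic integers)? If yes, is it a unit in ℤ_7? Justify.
x ∈ ℤ_7 but not a unit; v_7(x) = 1 > 0

ℤ_7 = {x ∈ ℚ_7 : v_7(x) ≥ 0} and ℤ_7^× = {x ∈ ℤ_7 : v_7(x) = 0}. Here v_7(168) = v_7(num) − v_7(den) = 1; compare against these criteria.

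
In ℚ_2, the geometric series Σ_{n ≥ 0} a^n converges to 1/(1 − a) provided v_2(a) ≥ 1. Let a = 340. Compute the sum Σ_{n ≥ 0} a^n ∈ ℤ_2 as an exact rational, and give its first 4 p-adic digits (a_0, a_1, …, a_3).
Σ a^n = 1/(1 − a) = -1/339;  first 4 digits = (1, 0, 1, 0)

v_2(a) = 2 ≥ 1, so the series converges in ℤ_2 to 1/(1 − a) = 1/(1 − 340) = -1/339. Expand this rational in ℤ_2: compute digits iteratively via d_i = x_i mod 2, x_{i+1} = (x_i − d_i)/2. The first 4 digits are (1, 0, 1, 0).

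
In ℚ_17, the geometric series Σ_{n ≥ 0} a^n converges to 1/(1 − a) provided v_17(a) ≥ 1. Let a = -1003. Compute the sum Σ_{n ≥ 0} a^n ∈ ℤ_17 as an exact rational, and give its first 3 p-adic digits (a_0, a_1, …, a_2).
Σ a^n = 1/(1 − a) = 1/1004;  first 3 digits = (1, 9, 9)

v_17(a) = 1 ≥ 1, so the series converges in ℤ_17 to 1/(1 − a) = 1/(1 − (-1003)) = 1/1004. Expand this rational in ℤ_17: compute digits iteratively via d_i = x_i mod 17, x_{i+1} = (x_i − d_i)/17. The first 3 digits are (1, 9, 9).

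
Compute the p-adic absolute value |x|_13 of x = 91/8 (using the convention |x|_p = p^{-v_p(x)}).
|91/8|_13 = 1/13

Step 1 — compute v_13(x) by factoring powers of 13 out of the numerator and denominator: v_13(91/8) = 1. Step 2 — apply |x|_p = p^{-v_p(x)} = 13^{-1} = 1/13.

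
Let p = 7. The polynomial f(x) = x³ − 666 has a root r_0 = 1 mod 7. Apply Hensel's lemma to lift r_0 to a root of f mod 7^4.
r_3 = 2003 (mod 2401)

Hensel: r_{i+1} = r_i − f(r_i)/f′(r_i) mod 7^{i+2}, where f′(x) = 3x². Iterate:
  r_0 = 1 (mod 7)
  r_1 = 43 (mod 49)
  r_2 = 288 (mod 343)
  r_3 = 2003 (mod 2401)
Final: r = 2003 with f(r) ≡ 0 mod 7^4.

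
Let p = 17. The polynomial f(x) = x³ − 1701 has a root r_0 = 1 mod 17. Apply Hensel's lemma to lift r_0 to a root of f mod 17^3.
r_2 = 1531 (mod 4913)

Hensel: r_{i+1} = r_i − f(r_i)/f′(r_i) mod 17^{i+2}, where f′(x) = 3x². Iterate:
  r_0 = 1 (mod 17)
  r_1 = 86 (mod 289)
  r_2 = 1531 (mod 4913)
Final: r = 1531 with f(r) ≡ 0 mod 17^3.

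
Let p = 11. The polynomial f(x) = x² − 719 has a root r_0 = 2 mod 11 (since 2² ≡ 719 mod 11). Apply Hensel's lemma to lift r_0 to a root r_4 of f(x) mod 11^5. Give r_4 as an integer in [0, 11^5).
r_4 = 112378 (mod 161051)

Hensel's recurrence: r_{i+1} = r_i − f(r_i)·(f′(r_i))^{-1} mod 11^{i+2}, with f′(x) = 2x. Iterate:
  r_0 = 2 (mod 11)
  r_1 = 90 (mod 121)
  r_2 = 574 (mod 1331)
  r_3 = 9891 (mod 14641)
  r_4 = 112378 (mod 161051)
Final: r_4 = 112378, and one checks f(r_4) ≡ 0 mod 11^5.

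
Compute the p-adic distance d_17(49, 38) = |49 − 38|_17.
d_17(49, 38) = 1

Step 1 — x − y = 49 − 38 = 11. Step 2 — v_17(11) = 0 (factor: 11 = (17^0 · 11); the sign does not affect v_p). Step 3 — |x − y|_17 = 17^{0} = 1.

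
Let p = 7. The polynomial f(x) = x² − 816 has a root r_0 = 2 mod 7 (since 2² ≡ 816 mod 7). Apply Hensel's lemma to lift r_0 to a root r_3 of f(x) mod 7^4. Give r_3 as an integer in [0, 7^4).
r_3 = 450 (mod 2401)

Hensel's recurrence: r_{i+1} = r_i − f(r_i)·(f′(r_i))^{-1} mod 7^{i+2}, with f′(x) = 2x. Iterate:
  r_0 = 2 (mod 7)
  r_1 = 9 (mod 49)
  r_2 = 107 (mod 343)
  r_3 = 450 (mod 2401)
Final: r_3 = 450, and one checks f(r_3) ≡ 0 mod 7^4.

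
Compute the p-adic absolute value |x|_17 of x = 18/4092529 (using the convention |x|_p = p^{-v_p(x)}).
|18/4092529|_17 = 83521

Step 1 — compute v_17(x) by factoring powers of 17 out of the numerator and denominator: v_17(18/4092529) = -4. Step 2 — apply |x|_p = p^{-v_p(x)} = 17^{4} = 83521.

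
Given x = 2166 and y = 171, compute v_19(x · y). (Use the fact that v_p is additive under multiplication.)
v_19(370386) = 3

v_p(x) = 2 (factor: 2166 = 19^2 · 6); v_p(y) = 1 (factor: 171 = 19^1 · 9). Additivity: v_p(xy) = v_p(x) + v_p(y) = 2 + 1 = 3. (Direct check: xy = 370386 = 19^3 · (54).)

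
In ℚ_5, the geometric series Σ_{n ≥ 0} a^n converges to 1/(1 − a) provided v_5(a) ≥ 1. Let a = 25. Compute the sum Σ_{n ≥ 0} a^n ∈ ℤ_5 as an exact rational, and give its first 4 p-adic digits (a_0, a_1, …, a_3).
Σ a^n = 1/(1 − a) = -1/24;  first 4 digits = (1, 0, 1, 0)

v_5(a) = 2 ≥ 1, so the series converges in ℤ_5 to 1/(1 − a) = 1/(1 − 25) = -1/24. Expand this rational in ℤ_5: compute digits iteratively via d_i = x_i mod 5, x_{i+1} = (x_i − d_i)/5. The first 4 digits are (1, 0, 1, 0).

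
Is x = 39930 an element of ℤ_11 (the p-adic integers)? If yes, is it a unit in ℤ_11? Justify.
x ∈ ℤ_11 but not a unit; v_11(x) = 3 > 0

ℤ_11 = {x ∈ ℚ_11 : v_11(x) ≥ 0} and ℤ_11^× = {x ∈ ℤ_11 : v_11(x) = 0}. Here v_11(39930) = v_11(num) − v_11(den) = 3; compare against these criteria.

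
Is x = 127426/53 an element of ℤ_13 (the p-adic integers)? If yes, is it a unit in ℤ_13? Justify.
x ∈ ℤ_13 but not a unit; v_13(x) = 3 > 0

ℤ_13 = {x ∈ ℚ_13 : v_13(x) ≥ 0} and ℤ_13^× = {x ∈ ℤ_13 : v_13(x) = 0}. Here v_13(127426/53) = v_13(num) − v_13(den) = 3; compare against these criteria.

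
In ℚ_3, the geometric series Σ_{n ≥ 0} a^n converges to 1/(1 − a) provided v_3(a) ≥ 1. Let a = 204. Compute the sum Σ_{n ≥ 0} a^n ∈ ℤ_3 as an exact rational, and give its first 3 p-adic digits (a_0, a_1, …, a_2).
Σ a^n = 1/(1 − a) = -1/203;  first 3 digits = (1, 2, 2)

v_3(a) = 1 ≥ 1, so the series converges in ℤ_3 to 1/(1 − a) = 1/(1 − 204) = -1/203. Expand this rational in ℤ_3: compute digits iteratively via d_i = x_i mod 3, x_{i+1} = (x_i − d_i)/3. The first 3 digits are (1, 2, 2).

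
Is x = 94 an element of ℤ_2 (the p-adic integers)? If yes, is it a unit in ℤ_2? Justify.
x ∈ ℤ_2 but not a unit; v_2(x) = 1 > 0

ℤ_2 = {x ∈ ℚ_2 : v_2(x) ≥ 0} and ℤ_2^× = {x ∈ ℤ_2 : v_2(x) = 0}. Here v_2(94) = v_2(num) − v_2(den) = 1; compare against these criteria.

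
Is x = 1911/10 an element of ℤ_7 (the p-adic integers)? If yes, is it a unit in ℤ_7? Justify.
x ∈ ℤ_7 but not a unit; v_7(x) = 2 > 0

ℤ_7 = {x ∈ ℚ_7 : v_7(x) ≥ 0} and ℤ_7^× = {x ∈ ℤ_7 : v_7(x) = 0}. Here v_7(1911/10) = v_7(num) − v_7(den) = 2; compare against these criteria.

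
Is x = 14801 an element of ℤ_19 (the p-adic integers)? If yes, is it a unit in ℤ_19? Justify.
x ∈ ℤ_19 but not a unit; v_19(x) = 2 > 0

ℤ_19 = {x ∈ ℚ_19 : v_19(x) ≥ 0} and ℤ_19^× = {x ∈ ℤ_19 : v_19(x) = 0}. Here v_19(14801) = v_19(num) − v_19(den) = 2; compare against these criteria.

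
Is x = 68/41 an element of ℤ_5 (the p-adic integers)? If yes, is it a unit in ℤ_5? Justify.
x ∈ ℤ_5^× (unit); v_5(x) = 0

ℤ_5 = {x ∈ ℚ_5 : v_5(x) ≥ 0} and ℤ_5^× = {x ∈ ℤ_5 : v_5(x) = 0}. Here v_5(68/41) = v_5(num) − v_5(den) = 0; compare against these criteria.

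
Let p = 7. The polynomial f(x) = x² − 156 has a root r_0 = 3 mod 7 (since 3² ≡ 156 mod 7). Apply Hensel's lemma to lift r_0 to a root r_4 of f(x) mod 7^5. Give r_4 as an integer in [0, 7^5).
r_4 = 13233 (mod 16807)

Hensel's recurrence: r_{i+1} = r_i − f(r_i)·(f′(r_i))^{-1} mod 7^{i+2}, with f′(x) = 2x. Iterate:
  r_0 = 3 (mod 7)
  r_1 = 3 (mod 49)
  r_2 = 199 (mod 343)
  r_3 = 1228 (mod 2401)
  r_4 = 13233 (mod 16807)
Final: r_4 = 13233, and one checks f(r_4) ≡ 0 mod 7^5.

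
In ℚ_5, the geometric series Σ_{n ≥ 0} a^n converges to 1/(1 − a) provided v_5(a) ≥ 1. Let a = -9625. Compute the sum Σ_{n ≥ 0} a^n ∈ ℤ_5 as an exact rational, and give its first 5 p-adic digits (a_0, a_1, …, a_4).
Σ a^n = 1/(1 − a) = 1/9626;  first 5 digits = (1, 0, 0, 3, 4)

v_5(a) = 3 ≥ 1, so the series converges in ℤ_5 to 1/(1 − a) = 1/(1 − (-9625)) = 1/9626. Expand this rational in ℤ_5: compute digits iteratively via d_i = x_i mod 5, x_{i+1} = (x_i − d_i)/5. The first 5 digits are (1, 0, 0, 3, 4).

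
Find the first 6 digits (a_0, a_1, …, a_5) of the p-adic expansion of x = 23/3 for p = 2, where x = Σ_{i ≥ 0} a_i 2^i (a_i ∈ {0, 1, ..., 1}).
(a_0, …, a_5) = (1, 0, 1, 1, 1, 0)

v_2(23/3) = 0 (numerator and denominator both coprime to 2), so x ∈ ℤ_2^×. Compute digits iteratively via a_i = x_i mod 2, x_{i+1} = (x_i − a_i)/2, with x_0 = x:
  x_0 = 23/3;  a_0 = 1;  x_1 = (x_0 − 1)/2 = 10/3
  x_1 = 10/3;  a_1 = 0;  x_2 = (x_1 − 0)/2 = 5/3
  x_2 = 5/3;  a_2 = 1;  x_3 = (x_2 − 1)/2 = 1/3
  x_3 = 1/3;  a_3 = 1;  x_4 = (x_3 − 1)/2 = -1/3
  x_4 = -1/3;  a_4 = 1;  x_5 = (x_4 − 1)/2 = -2/3
  x_5 = -2/3;  a_5 = 0;  x_6 = (x_5 − 0)/2 = -1/3
Digits: (1, 0, 1, 1, 1, 0).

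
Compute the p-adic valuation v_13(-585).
v_13(-585) = 1

v_13(n) is the largest exponent k such that 13^k divides n. Factor out: -585 = -13^1 · 45. (Sign doesn't affect v_p.) So v_13(-585) = 1.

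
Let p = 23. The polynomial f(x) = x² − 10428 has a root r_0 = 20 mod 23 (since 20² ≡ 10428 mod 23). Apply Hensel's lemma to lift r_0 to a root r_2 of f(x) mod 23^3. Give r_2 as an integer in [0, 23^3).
r_2 = 8576 (mod 12167)

Hensel's recurrence: r_{i+1} = r_i − f(r_i)·(f′(r_i))^{-1} mod 23^{i+2}, with f′(x) = 2x. Iterate:
  r_0 = 20 (mod 23)
  r_1 = 112 (mod 529)
  r_2 = 8576 (mod 12167)
Final: r_2 = 8576, and one checks f(r_2) ≡ 0 mod 23^3.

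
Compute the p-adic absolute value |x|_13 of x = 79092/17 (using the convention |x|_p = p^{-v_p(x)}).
|79092/17|_13 = 1/2197

Step 1 — compute v_13(x) by factoring powers of 13 out of the numerator and denominator: v_13(79092/17) = 3. Step 2 — apply |x|_p = p^{-v_p(x)} = 13^{-3} = 1/2197.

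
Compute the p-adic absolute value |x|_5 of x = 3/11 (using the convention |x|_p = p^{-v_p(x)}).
|3/11|_5 = 1

Step 1 — compute v_5(x) by factoring powers of 5 out of the numerator and denominator: v_5(3/11) = 0. Step 2 — apply |x|_p = p^{-v_p(x)} = 5^{0} = 1.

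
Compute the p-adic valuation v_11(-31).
v_11(-31) = 0

v_11(n) is the largest exponent k such that 11^k divides n. Factor out: -31 = -11^0 · 31. (Sign doesn't affect v_p.) So v_11(-31) = 0.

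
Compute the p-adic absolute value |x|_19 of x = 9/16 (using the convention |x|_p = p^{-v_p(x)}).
|9/16|_19 = 1

Step 1 — compute v_19(x) by factoring powers of 19 out of the numerator and denominator: v_19(9/16) = 0. Step 2 — apply |x|_p = p^{-v_p(x)} = 19^{0} = 1.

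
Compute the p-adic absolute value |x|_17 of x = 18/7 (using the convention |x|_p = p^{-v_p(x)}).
|18/7|_17 = 1

Step 1 — compute v_17(x) by factoring powers of 17 out of the numerator and denominator: v_17(18/7) = 0. Step 2 — apply |x|_p = p^{-v_p(x)} = 17^{0} = 1.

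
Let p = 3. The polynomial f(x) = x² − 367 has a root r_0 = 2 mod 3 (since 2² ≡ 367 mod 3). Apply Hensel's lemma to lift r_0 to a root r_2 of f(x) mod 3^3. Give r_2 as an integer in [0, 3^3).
r_2 = 23 (mod 27)

Hensel's recurrence: r_{i+1} = r_i − f(r_i)·(f′(r_i))^{-1} mod 3^{i+2}, with f′(x) = 2x. Iterate:
  r_0 = 2 (mod 3)
  r_1 = 5 (mod 9)
  r_2 = 23 (mod 27)
Final: r_2 = 23, and one checks f(r_2) ≡ 0 mod 3^3.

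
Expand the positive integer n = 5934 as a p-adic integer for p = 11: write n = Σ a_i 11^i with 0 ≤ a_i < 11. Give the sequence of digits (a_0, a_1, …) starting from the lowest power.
(a_0, a_1, …) = (5, 0, 5, 4)

Repeated division by 11 gives the digits low-to-high: 5934 = 5 + 5·11^2 + 4·11^3. Digit sequence: (5, 0, 5, 4).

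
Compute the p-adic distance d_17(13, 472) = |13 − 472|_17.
d_17(13, 472) = 1/17

Step 1 — x − y = 13 − 472 = -459. Step 2 — v_17(-459) = 1 (factor: -459 = −(17^1 · 27); the sign does not affect v_p). Step 3 — |x − y|_17 = 17^{-1} = 1/17.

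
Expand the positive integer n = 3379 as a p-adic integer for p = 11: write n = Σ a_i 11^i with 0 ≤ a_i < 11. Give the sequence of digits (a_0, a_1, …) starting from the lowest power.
(a_0, a_1, …) = (2, 10, 5, 2)

Repeated division by 11 gives the digits low-to-high: 3379 = 2 + 10·11^1 + 5·11^2 + 2·11^3. Digit sequence: (2, 10, 5, 2).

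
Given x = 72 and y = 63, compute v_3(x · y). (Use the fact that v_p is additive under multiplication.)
v_3(4536) = 4

v_p(x) = 2 (factor: 72 = 3^2 · 8); v_p(y) = 2 (factor: 63 = 3^2 · 7). Additivity: v_p(xy) = v_p(x) + v_p(y) = 2 + 2 = 4. (Direct check: xy = 4536 = 3^4 · (56).)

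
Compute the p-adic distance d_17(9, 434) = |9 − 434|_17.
d_17(9, 434) = 1/17

Step 1 — x − y = 9 − 434 = -425. Step 2 — v_17(-425) = 1 (factor: -425 = −(17^1 · 25); the sign does not affect v_p). Step 3 — |x − y|_17 = 17^{-1} = 1/17.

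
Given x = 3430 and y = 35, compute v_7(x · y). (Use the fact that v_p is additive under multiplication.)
v_7(120050) = 4

v_p(x) = 3 (factor: 3430 = 7^3 · 10); v_p(y) = 1 (factor: 35 = 7^1 · 5). Additivity: v_p(xy) = v_p(x) + v_p(y) = 3 + 1 = 4. (Direct check: xy = 120050 = 7^4 · (50).)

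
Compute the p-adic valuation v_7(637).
v_7(637) = 2

v_7(n) is the largest exponent k such that 7^k divides n. Factor out: 637 = 7^2 · 13. (Sign doesn't affect v_p.) So v_7(637) = 2.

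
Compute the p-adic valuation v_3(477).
v_3(477) = 2

v_3(n) is the largest exponent k such that 3^k divides n. Factor out: 477 = 3^2 · 53. (Sign doesn't affect v_p.) So v_3(477) = 2.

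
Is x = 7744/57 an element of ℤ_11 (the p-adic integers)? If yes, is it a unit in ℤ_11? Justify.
x ∈ ℤ_11 but not a unit; v_11(x) = 2 > 0

ℤ_11 = {x ∈ ℚ_11 : v_11(x) ≥ 0} and ℤ_11^× = {x ∈ ℤ_11 : v_11(x) = 0}. Here v_11(7744/57) = v_11(num) − v_11(den) = 2; compare against these criteria.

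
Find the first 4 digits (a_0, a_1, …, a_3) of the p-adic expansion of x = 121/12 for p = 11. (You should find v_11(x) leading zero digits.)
(a_0, …, a_3) = (0, 0, 1, 10)

v_11(121/12) = 2, so a_0 = ... = a_1 = 0. Factor out: x = 11^2 · u with u = 1/12 a unit in ℤ_11. Expand u iteratively via a_{v+i} = u_i mod 11, u_{i+1} = (u_i − a_{v+i})/11:
  u_0 = 1/12;  a_2 = 1;  u_1 = (u_0 − 1)/11 = -1/12
  u_1 = -1/12;  a_3 = 10;  u_2 = (u_1 − 10)/11 = -11/12
Digits: (0, 0, 1, 10).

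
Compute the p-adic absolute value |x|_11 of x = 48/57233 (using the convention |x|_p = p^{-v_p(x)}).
|48/57233|_11 = 1331

Step 1 — compute v_11(x) by factoring powers of 11 out of the numerator and denominator: v_11(48/57233) = -3. Step 2 — apply |x|_p = p^{-v_p(x)} = 11^{3} = 1331.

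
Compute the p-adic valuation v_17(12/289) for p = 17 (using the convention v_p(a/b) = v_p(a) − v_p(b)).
v_17(12/289) = -2

Factor powers of 17 from the numerator and denominator of the reduced fraction: 12 = 17^0 · 12 and 289 = 17^2 · 1. Apply v_p(a/b) = v_p(a) − v_p(b): v_17(12/289) = 0 − 2 = -2.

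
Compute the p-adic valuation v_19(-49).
v_19(-49) = 0

v_19(n) is the largest exponent k such that 19^k divides n. Factor out: -49 = -19^0 · 49. (Sign doesn't affect v_p.) So v_19(-49) = 0.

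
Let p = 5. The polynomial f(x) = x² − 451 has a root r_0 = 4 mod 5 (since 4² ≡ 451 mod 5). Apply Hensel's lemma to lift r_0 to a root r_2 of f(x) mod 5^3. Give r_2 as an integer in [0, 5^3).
r_2 = 24 (mod 125)

Hensel's recurrence: r_{i+1} = r_i − f(r_i)·(f′(r_i))^{-1} mod 5^{i+2}, with f′(x) = 2x. Iterate:
  r_0 = 4 (mod 5)
  r_1 = 24 (mod 25)
  r_2 = 24 (mod 125)
Final: r_2 = 24, and one checks f(r_2) ≡ 0 mod 5^3.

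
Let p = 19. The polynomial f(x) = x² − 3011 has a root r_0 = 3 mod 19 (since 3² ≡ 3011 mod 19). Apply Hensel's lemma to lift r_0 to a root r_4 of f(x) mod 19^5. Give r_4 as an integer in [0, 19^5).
r_4 = 157057 (mod 2476099)

Hensel's recurrence: r_{i+1} = r_i − f(r_i)·(f′(r_i))^{-1} mod 19^{i+2}, with f′(x) = 2x. Iterate:
  r_0 = 3 (mod 19)
  r_1 = 22 (mod 361)
  r_2 = 6159 (mod 6859)
  r_3 = 26736 (mod 130321)
  r_4 = 157057 (mod 2476099)
Final: r_4 = 157057, and one checks f(r_4) ≡ 0 mod 19^5.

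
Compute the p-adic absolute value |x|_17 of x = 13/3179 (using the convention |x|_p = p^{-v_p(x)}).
|13/3179|_17 = 289

Step 1 — compute v_17(x) by factoring powers of 17 out of the numerator and denominator: v_17(13/3179) = -2. Step 2 — apply |x|_p = p^{-v_p(x)} = 17^{2} = 289.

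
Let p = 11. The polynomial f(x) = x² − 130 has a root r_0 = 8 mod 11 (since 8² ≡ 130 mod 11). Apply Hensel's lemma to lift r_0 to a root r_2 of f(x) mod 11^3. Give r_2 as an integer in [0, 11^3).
r_2 = 1086 (mod 1331)

Hensel's recurrence: r_{i+1} = r_i − f(r_i)·(f′(r_i))^{-1} mod 11^{i+2}, with f′(x) = 2x. Iterate:
  r_0 = 8 (mod 11)
  r_1 = 118 (mod 121)
  r_2 = 1086 (mod 1331)
Final: r_2 = 1086, and one checks f(r_2) ≡ 0 mod 11^3.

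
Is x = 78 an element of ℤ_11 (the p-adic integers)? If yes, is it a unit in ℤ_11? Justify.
x ∈ ℤ_11^× (unit); v_11(x) = 0

ℤ_11 = {x ∈ ℚ_11 : v_11(x) ≥ 0} and ℤ_11^× = {x ∈ ℤ_11 : v_11(x) = 0}. Here v_11(78) = v_11(num) − v_11(den) = 0; compare against these criteria.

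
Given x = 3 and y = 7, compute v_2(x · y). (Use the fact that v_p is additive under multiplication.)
v_2(21) = 0

v_p(x) = 0 (factor: 3 = 2^0 · 3); v_p(y) = 0 (factor: 7 = 2^0 · 7). Additivity: v_p(xy) = v_p(x) + v_p(y) = 0 + 0 = 0. (Direct check: xy = 21 = 2^0 · (21).)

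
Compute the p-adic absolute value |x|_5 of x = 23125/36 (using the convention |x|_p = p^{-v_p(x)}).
|23125/36|_5 = 1/625

Step 1 — compute v_5(x) by factoring powers of 5 out of the numerator and denominator: v_5(23125/36) = 4. Step 2 — apply |x|_p = p^{-v_p(x)} = 5^{-4} = 1/625.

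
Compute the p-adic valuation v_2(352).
v_2(352) = 5

v_2(n) is the largest exponent k such that 2^k divides n. Factor out: 352 = 2^5 · 11. (Sign doesn't affect v_p.) So v_2(352) = 5.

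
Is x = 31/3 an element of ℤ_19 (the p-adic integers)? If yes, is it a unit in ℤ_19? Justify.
x ∈ ℤ_19^× (unit); v_19(x) = 0

ℤ_19 = {x ∈ ℚ_19 : v_19(x) ≥ 0} and ℤ_19^× = {x ∈ ℤ_19 : v_19(x) = 0}. Here v_19(31/3) = v_19(num) − v_19(den) = 0; compare against these criteria.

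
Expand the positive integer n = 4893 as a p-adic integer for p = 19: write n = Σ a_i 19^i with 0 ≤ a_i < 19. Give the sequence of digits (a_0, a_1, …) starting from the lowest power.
(a_0, a_1, …) = (10, 10, 13)

Repeated division by 19 gives the digits low-to-high: 4893 = 10 + 10·19^1 + 13·19^2. Digit sequence: (10, 10, 13).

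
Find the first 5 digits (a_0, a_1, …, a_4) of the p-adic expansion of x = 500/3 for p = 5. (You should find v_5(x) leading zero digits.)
(a_0, …, a_4) = (0, 0, 0, 3, 3)

v_5(500/3) = 3, so a_0 = ... = a_2 = 0. Factor out: x = 5^3 · u with u = 4/3 a unit in ℤ_5. Expand u iteratively via a_{v+i} = u_i mod 5, u_{i+1} = (u_i − a_{v+i})/5:
  u_0 = 4/3;  a_3 = 3;  u_1 = (u_0 − 3)/5 = -1/3
  u_1 = -1/3;  a_4 = 3;  u_2 = (u_1 − 3)/5 = -2/3
Digits: (0, 0, 0, 3, 3).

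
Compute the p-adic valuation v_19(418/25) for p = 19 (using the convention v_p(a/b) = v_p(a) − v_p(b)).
v_19(418/25) = 1

Factor powers of 19 from the numerator and denominator of the reduced fraction: 418 = 19^1 · 22 and 25 = 19^0 · 25. Apply v_p(a/b) = v_p(a) − v_p(b): v_19(418/25) = 1 − 0 = 1.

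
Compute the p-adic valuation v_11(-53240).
v_11(-53240) = 3

v_11(n) is the largest exponent k such that 11^k divides n. Factor out: -53240 = -11^3 · 40. (Sign doesn't affect v_p.) So v_11(-53240) = 3.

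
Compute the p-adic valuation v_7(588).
v_7(588) = 2

v_7(n) is the largest exponent k such that 7^k divides n. Factor out: 588 = 7^2 · 12. (Sign doesn't affect v_p.) So v_7(588) = 2.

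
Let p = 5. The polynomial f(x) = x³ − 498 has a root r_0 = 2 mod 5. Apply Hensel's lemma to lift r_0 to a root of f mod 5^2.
r_1 = 22 (mod 25)

Hensel: r_{i+1} = r_i − f(r_i)/f′(r_i) mod 5^{i+2}, where f′(x) = 3x². Iterate:
  r_0 = 2 (mod 5)
  r_1 = 22 (mod 25)
Final: r = 22 with f(r) ≡ 0 mod 5^2.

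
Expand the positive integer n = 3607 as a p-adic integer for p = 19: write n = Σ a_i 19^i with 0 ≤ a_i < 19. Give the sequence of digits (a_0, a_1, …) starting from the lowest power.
(a_0, a_1, …) = (16, 18, 9)

Repeated division by 19 gives the digits low-to-high: 3607 = 16 + 18·19^1 + 9·19^2. Digit sequence: (16, 18, 9).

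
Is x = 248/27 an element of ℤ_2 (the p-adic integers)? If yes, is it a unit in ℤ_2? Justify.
x ∈ ℤ_2 but not a unit; v_2(x) = 3 > 0

ℤ_2 = {x ∈ ℚ_2 : v_2(x) ≥ 0} and ℤ_2^× = {x ∈ ℤ_2 : v_2(x) = 0}. Here v_2(248/27) = v_2(num) − v_2(den) = 3; compare against these criteria.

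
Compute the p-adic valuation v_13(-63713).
v_13(-63713) = 3

v_13(n) is the largest exponent k such that 13^k divides n. Factor out: -63713 = -13^3 · 29. (Sign doesn't affect v_p.) So v_13(-63713) = 3.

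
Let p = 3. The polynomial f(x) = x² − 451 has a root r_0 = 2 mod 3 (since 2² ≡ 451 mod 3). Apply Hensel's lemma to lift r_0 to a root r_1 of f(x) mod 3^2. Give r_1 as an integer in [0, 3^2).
r_1 = 8 (mod 9)

Hensel's recurrence: r_{i+1} = r_i − f(r_i)·(f′(r_i))^{-1} mod 3^{i+2}, with f′(x) = 2x. Iterate:
  r_0 = 2 (mod 3)
  r_1 = 8 (mod 9)
Final: r_1 = 8, and one checks f(r_1) ≡ 0 mod 3^2.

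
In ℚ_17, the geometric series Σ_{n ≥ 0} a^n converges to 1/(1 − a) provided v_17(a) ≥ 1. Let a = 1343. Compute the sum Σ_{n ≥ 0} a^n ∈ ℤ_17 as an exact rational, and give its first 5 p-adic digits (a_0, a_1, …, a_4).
Σ a^n = 1/(1 − a) = -1/1342;  first 5 digits = (1, 11, 6, 15, 8)

v_17(a) = 1 ≥ 1, so the series converges in ℤ_17 to 1/(1 − a) = 1/(1 − 1343) = -1/1342. Expand this rational in ℤ_17: compute digits iteratively via d_i = x_i mod 17, x_{i+1} = (x_i − d_i)/17. The first 5 digits are (1, 11, 6, 15, 8).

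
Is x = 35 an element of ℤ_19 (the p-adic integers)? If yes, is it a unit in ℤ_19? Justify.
x ∈ ℤ_19^× (unit); v_19(x) = 0

ℤ_19 = {x ∈ ℚ_19 : v_19(x) ≥ 0} and ℤ_19^× = {x ∈ ℤ_19 : v_19(x) = 0}. Here v_19(35) = v_19(num) − v_19(den) = 0; compare against these criteria.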